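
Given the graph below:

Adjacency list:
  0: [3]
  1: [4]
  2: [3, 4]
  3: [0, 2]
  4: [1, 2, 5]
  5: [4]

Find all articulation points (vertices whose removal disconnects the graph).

An articulation point is a vertex whose removal disconnects the graph.
Articulation points: [2, 3, 4]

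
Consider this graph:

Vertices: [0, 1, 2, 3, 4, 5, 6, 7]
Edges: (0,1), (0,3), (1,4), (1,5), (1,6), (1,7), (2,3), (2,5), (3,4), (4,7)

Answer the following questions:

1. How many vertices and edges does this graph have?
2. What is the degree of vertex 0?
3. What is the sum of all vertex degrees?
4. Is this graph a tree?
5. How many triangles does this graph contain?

Count: 8 vertices, 10 edges.
Vertex 0 has neighbors [1, 3], degree = 2.
Handshaking lemma: 2 * 10 = 20.
A tree on 8 vertices has 7 edges. This graph has 10 edges (3 extra). Not a tree.
Number of triangles = 1.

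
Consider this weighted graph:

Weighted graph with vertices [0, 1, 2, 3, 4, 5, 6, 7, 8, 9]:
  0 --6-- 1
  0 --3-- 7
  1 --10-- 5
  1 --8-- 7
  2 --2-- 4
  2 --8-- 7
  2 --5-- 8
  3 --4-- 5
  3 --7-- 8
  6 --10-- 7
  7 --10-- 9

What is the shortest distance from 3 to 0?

Using Dijkstra's algorithm from vertex 3:
Shortest path: 3 -> 5 -> 1 -> 0
Total weight: 4 + 10 + 6 = 20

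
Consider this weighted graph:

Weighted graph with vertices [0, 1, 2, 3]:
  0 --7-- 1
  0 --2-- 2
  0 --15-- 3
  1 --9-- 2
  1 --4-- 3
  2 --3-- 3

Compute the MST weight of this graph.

Applying Kruskal's algorithm (sort edges by weight, add if no cycle):
  Add (0,2) w=2
  Add (2,3) w=3
  Add (1,3) w=4
  Skip (0,1) w=7 (creates cycle)
  Skip (1,2) w=9 (creates cycle)
  Skip (0,3) w=15 (creates cycle)
MST weight = 9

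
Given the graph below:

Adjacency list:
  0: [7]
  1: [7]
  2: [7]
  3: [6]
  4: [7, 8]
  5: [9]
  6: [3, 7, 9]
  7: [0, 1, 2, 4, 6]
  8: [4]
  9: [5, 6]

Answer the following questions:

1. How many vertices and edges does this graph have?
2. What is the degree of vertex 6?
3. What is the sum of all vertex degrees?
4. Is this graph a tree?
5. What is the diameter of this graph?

Count: 10 vertices, 9 edges.
Vertex 6 has neighbors [3, 7, 9], degree = 3.
Handshaking lemma: 2 * 9 = 18.
A graph is a tree iff it is connected and has exactly n-1 edges. This graph is connected (all 10 vertices in one component) and has 10-1 = 9 edges. It is a tree.
Diameter (longest shortest path) = 5.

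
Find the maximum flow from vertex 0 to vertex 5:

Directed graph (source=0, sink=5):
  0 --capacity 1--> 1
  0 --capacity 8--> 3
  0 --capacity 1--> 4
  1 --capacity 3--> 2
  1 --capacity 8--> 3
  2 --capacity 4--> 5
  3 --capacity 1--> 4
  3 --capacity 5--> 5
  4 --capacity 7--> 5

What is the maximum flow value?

Computing max flow:
  Flow on (0->1): 1/1
  Flow on (0->3): 6/8
  Flow on (0->4): 1/1
  Flow on (1->2): 1/3
  Flow on (2->5): 1/4
  Flow on (3->4): 1/1
  Flow on (3->5): 5/5
  Flow on (4->5): 2/7
Maximum flow = 8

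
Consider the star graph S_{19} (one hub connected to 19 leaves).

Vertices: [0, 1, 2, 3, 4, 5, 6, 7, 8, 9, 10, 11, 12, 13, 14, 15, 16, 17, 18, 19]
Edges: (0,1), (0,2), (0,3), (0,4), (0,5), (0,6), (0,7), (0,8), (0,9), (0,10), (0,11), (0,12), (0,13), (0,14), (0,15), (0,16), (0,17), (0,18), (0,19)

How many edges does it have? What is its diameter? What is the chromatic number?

Star graph S_{19}: the hub connects to all 19 leaves.
Edges = 19.
Diameter = 2 (any leaf to hub is 1, leaf to leaf through hub is 2).
Star graphs are bipartite (hub vs leaves), so chromatic number = 2.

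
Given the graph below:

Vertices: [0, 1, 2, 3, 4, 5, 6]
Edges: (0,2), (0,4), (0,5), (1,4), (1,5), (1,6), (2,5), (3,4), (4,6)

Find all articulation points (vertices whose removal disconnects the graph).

An articulation point is a vertex whose removal disconnects the graph.
Articulation points: [4]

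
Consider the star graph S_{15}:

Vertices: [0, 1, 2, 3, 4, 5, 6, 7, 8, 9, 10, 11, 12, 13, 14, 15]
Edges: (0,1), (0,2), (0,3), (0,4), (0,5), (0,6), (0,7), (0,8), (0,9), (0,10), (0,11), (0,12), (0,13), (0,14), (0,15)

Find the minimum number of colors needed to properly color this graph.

S_{15} has one hub adjacent to 15 leaves; leaves are pairwise non-adjacent.
Color the hub 0 and every leaf 1.
Chromatic number = 2.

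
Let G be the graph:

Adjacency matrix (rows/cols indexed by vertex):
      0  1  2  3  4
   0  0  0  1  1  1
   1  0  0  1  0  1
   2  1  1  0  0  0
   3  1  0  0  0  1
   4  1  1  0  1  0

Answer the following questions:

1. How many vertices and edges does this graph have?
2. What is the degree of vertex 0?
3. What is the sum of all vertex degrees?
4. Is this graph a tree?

Count: 5 vertices, 6 edges.
Vertex 0 has neighbors [2, 3, 4], degree = 3.
Handshaking lemma: 2 * 6 = 12.
A tree on 5 vertices has 4 edges. This graph has 6 edges (2 extra). Not a tree.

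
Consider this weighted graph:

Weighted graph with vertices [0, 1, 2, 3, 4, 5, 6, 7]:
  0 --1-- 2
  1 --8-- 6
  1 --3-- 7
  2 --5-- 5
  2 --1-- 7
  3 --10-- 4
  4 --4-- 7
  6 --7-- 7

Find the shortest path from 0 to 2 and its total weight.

Using Dijkstra's algorithm from vertex 0:
Shortest path: 0 -> 2
Total weight: 1 = 1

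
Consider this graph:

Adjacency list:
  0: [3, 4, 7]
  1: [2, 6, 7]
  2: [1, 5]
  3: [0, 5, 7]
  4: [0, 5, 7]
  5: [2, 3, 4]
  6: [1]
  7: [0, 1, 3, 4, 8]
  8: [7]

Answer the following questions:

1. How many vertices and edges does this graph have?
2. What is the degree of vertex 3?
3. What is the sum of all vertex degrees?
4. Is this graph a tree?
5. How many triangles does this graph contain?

Count: 9 vertices, 12 edges.
Vertex 3 has neighbors [0, 5, 7], degree = 3.
Handshaking lemma: 2 * 12 = 24.
A tree on 9 vertices has 8 edges. This graph has 12 edges (4 extra). Not a tree.
Number of triangles = 2.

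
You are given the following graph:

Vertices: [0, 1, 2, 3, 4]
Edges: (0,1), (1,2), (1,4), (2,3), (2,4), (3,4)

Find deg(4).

Vertex 4 has neighbors [1, 2, 3], so deg(4) = 3.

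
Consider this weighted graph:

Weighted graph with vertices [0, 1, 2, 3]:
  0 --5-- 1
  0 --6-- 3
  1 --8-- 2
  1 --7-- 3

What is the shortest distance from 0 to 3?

Using Dijkstra's algorithm from vertex 0:
Shortest path: 0 -> 3
Total weight: 6 = 6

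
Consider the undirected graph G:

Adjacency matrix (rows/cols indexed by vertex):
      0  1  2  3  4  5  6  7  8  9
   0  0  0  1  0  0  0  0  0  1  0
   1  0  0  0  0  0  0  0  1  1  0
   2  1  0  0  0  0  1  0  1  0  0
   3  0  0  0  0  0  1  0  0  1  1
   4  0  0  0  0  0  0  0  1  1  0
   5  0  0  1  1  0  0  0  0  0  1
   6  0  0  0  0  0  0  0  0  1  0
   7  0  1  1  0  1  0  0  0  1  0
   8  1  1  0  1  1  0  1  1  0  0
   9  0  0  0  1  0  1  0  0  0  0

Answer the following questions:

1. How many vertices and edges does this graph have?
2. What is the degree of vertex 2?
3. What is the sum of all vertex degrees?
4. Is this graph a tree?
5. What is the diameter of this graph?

Count: 10 vertices, 14 edges.
Vertex 2 has neighbors [0, 5, 7], degree = 3.
Handshaking lemma: 2 * 14 = 28.
A tree on 10 vertices has 9 edges. This graph has 14 edges (5 extra). Not a tree.
Diameter (longest shortest path) = 3.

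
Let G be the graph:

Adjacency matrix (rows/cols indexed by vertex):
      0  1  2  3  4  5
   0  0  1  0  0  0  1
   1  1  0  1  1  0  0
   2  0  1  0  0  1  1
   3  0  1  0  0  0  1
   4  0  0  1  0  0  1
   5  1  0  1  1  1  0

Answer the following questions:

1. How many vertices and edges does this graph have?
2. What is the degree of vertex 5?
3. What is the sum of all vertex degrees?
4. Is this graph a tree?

Count: 6 vertices, 8 edges.
Vertex 5 has neighbors [0, 2, 3, 4], degree = 4.
Handshaking lemma: 2 * 8 = 16.
A tree on 6 vertices has 5 edges. This graph has 8 edges (3 extra). Not a tree.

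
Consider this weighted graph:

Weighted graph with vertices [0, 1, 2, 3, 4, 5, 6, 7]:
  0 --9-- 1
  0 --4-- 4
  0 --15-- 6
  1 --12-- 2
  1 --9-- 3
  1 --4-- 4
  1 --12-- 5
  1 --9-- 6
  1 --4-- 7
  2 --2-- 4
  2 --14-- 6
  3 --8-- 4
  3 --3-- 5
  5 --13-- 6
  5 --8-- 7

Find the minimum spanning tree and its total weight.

Applying Kruskal's algorithm (sort edges by weight, add if no cycle):
  Add (2,4) w=2
  Add (3,5) w=3
  Add (0,4) w=4
  Add (1,4) w=4
  Add (1,7) w=4
  Add (3,4) w=8
  Skip (5,7) w=8 (creates cycle)
  Skip (0,1) w=9 (creates cycle)
  Add (1,6) w=9
  Skip (1,3) w=9 (creates cycle)
  Skip (1,2) w=12 (creates cycle)
  Skip (1,5) w=12 (creates cycle)
  Skip (5,6) w=13 (creates cycle)
  Skip (2,6) w=14 (creates cycle)
  Skip (0,6) w=15 (creates cycle)
MST weight = 34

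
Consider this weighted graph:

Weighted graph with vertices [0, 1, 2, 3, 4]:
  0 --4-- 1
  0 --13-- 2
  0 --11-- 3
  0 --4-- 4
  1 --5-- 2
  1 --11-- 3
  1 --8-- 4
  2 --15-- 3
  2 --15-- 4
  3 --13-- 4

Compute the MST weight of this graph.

Applying Kruskal's algorithm (sort edges by weight, add if no cycle):
  Add (0,4) w=4
  Add (0,1) w=4
  Add (1,2) w=5
  Skip (1,4) w=8 (creates cycle)
  Add (0,3) w=11
  Skip (1,3) w=11 (creates cycle)
  Skip (0,2) w=13 (creates cycle)
  Skip (3,4) w=13 (creates cycle)
  Skip (2,3) w=15 (creates cycle)
  Skip (2,4) w=15 (creates cycle)
MST weight = 24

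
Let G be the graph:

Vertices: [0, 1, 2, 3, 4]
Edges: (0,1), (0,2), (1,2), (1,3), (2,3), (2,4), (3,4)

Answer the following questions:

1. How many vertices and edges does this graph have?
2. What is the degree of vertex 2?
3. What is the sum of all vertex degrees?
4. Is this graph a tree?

Count: 5 vertices, 7 edges.
Vertex 2 has neighbors [0, 1, 3, 4], degree = 4.
Handshaking lemma: 2 * 7 = 14.
A tree on 5 vertices has 4 edges. This graph has 7 edges (3 extra). Not a tree.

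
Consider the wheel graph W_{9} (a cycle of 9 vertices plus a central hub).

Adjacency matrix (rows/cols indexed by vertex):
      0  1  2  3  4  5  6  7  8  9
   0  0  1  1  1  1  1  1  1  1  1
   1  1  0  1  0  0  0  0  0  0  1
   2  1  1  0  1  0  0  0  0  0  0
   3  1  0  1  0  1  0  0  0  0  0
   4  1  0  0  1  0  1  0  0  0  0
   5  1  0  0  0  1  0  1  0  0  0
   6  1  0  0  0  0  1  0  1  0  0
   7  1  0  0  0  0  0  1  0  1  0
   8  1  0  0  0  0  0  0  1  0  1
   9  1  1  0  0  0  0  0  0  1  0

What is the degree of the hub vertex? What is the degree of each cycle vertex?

The hub connects to all 9 cycle vertices, so deg(hub) = 9.
Each cycle vertex connects to 2 neighbors on the cycle plus the hub, so deg(cycle vertex) = 3.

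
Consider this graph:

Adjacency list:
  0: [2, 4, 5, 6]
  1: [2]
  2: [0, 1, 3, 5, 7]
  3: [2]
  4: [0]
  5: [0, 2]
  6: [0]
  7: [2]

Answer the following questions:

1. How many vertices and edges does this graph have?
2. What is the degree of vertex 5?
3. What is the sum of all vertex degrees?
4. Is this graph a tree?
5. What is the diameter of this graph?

Count: 8 vertices, 8 edges.
Vertex 5 has neighbors [0, 2], degree = 2.
Handshaking lemma: 2 * 8 = 16.
A tree on 8 vertices has 7 edges. This graph has 8 edges (1 extra). Not a tree.
Diameter (longest shortest path) = 3.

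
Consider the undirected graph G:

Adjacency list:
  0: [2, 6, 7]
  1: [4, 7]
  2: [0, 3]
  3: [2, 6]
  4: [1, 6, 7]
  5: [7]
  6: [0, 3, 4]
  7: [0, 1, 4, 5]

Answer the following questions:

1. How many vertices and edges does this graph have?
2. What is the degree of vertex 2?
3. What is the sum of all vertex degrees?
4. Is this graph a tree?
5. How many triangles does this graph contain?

Count: 8 vertices, 10 edges.
Vertex 2 has neighbors [0, 3], degree = 2.
Handshaking lemma: 2 * 10 = 20.
A tree on 8 vertices has 7 edges. This graph has 10 edges (3 extra). Not a tree.
Number of triangles = 1.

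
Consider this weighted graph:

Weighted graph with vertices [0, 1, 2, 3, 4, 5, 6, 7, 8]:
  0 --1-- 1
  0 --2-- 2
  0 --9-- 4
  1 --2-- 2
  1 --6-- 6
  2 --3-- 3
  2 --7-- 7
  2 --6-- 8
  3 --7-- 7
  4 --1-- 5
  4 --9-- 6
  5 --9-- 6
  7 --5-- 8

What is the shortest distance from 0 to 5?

Using Dijkstra's algorithm from vertex 0:
Shortest path: 0 -> 4 -> 5
Total weight: 9 + 1 = 10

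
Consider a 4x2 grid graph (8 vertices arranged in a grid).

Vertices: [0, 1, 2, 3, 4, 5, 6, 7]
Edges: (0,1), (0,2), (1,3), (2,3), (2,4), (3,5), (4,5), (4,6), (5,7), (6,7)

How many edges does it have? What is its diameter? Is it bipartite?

A 4x2 grid has 6 vertical edges and 4 horizontal edges.
Total edges = 6 + 4 = 10.
Diameter = (4-1) + (2-1) = 4 (corner to opposite corner).
Grid graphs are bipartite (checkerboard coloring).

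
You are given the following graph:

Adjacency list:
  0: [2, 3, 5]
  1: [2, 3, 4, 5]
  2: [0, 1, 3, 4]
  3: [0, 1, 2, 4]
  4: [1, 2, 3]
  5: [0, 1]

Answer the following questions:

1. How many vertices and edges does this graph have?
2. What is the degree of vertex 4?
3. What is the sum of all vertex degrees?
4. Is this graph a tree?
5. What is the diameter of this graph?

Count: 6 vertices, 10 edges.
Vertex 4 has neighbors [1, 2, 3], degree = 3.
Handshaking lemma: 2 * 10 = 20.
A tree on 6 vertices has 5 edges. This graph has 10 edges (5 extra). Not a tree.
Diameter (longest shortest path) = 2.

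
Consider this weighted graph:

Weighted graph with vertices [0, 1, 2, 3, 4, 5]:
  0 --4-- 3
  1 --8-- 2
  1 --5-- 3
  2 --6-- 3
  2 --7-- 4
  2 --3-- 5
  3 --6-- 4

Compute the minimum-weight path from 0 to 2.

Using Dijkstra's algorithm from vertex 0:
Shortest path: 0 -> 3 -> 2
Total weight: 4 + 6 = 10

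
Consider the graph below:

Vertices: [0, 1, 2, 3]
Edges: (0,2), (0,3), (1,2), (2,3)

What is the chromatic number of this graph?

The graph has a maximum clique of size 3 (lower bound on chromatic number).
A valid 3-coloring: {0: 1, 1: 1, 2: 0, 3: 2}.
Chromatic number = 3.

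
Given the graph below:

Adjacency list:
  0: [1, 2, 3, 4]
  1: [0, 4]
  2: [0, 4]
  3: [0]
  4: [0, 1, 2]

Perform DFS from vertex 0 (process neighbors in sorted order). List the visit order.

DFS from vertex 0 (neighbors processed in ascending order):
Visit order: 0, 1, 4, 2, 3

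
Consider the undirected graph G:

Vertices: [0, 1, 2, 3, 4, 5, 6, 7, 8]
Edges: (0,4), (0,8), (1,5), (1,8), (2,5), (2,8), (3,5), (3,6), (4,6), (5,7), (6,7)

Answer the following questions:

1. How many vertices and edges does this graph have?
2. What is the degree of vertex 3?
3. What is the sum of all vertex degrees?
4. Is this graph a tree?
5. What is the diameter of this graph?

Count: 9 vertices, 11 edges.
Vertex 3 has neighbors [5, 6], degree = 2.
Handshaking lemma: 2 * 11 = 22.
A tree on 9 vertices has 8 edges. This graph has 11 edges (3 extra). Not a tree.
Diameter (longest shortest path) = 3.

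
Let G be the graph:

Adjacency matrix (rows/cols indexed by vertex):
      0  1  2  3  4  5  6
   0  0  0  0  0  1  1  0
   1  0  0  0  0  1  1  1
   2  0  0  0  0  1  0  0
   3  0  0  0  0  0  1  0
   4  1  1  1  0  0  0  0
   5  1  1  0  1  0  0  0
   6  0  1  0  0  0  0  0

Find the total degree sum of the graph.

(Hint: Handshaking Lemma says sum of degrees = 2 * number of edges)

Count edges: 7 edges.
By Handshaking Lemma: sum of degrees = 2 * 7 = 14.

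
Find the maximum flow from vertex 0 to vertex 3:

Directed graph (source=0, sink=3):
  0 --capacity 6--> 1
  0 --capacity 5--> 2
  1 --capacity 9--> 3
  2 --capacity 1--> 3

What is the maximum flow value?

Computing max flow:
  Flow on (0->1): 6/6
  Flow on (0->2): 1/5
  Flow on (1->3): 6/9
  Flow on (2->3): 1/1
Maximum flow = 7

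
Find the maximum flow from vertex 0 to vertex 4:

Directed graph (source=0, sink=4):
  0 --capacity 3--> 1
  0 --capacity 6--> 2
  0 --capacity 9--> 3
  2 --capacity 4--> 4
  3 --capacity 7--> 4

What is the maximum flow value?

Computing max flow:
  Flow on (0->2): 4/6
  Flow on (0->3): 7/9
  Flow on (2->4): 4/4
  Flow on (3->4): 7/7
Maximum flow = 11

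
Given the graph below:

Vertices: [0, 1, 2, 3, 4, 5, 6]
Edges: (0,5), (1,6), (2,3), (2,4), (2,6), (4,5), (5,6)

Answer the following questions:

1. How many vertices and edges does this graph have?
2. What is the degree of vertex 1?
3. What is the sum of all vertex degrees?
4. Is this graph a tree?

Count: 7 vertices, 7 edges.
Vertex 1 has neighbors [6], degree = 1.
Handshaking lemma: 2 * 7 = 14.
A tree on 7 vertices has 6 edges. This graph has 7 edges (1 extra). Not a tree.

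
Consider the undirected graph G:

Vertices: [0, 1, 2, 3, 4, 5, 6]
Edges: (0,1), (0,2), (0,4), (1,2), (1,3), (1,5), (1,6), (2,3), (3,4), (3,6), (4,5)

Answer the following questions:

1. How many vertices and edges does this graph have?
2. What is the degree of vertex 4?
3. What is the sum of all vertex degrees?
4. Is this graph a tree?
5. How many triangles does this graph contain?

Count: 7 vertices, 11 edges.
Vertex 4 has neighbors [0, 3, 5], degree = 3.
Handshaking lemma: 2 * 11 = 22.
A tree on 7 vertices has 6 edges. This graph has 11 edges (5 extra). Not a tree.
Number of triangles = 3.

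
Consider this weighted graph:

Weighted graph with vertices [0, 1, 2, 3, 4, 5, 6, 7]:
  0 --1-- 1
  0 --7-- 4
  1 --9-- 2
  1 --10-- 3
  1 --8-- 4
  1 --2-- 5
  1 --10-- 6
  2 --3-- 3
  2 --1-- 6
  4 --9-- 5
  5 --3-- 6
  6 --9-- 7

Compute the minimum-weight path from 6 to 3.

Using Dijkstra's algorithm from vertex 6:
Shortest path: 6 -> 2 -> 3
Total weight: 1 + 3 = 4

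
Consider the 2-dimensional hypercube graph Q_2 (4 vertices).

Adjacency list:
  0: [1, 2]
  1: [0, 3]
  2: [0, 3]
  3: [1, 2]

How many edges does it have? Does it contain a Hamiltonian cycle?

Q_2 has 4 * 2 / 2 = 4 edges.
Q_2 (d >= 2) always has a Hamiltonian cycle: a 2-bit cyclic Gray code visits every vertex exactly once and returns to the start.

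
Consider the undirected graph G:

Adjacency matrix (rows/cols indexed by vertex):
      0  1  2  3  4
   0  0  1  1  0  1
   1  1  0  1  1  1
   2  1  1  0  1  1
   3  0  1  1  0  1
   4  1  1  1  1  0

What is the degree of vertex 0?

Vertex 0 has neighbors [1, 2, 4], so deg(0) = 3.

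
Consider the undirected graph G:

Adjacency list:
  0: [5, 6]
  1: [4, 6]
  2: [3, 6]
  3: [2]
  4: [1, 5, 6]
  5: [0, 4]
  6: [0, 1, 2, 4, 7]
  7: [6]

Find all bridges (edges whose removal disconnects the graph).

A bridge is an edge whose removal increases the number of connected components.
Bridges found: (2,3), (2,6), (6,7)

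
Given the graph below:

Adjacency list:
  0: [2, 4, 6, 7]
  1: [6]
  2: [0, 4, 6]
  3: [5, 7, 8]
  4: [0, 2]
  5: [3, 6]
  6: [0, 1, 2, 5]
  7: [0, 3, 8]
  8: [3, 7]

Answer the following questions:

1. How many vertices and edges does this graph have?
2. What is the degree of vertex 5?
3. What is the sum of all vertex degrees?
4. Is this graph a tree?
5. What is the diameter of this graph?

Count: 9 vertices, 12 edges.
Vertex 5 has neighbors [3, 6], degree = 2.
Handshaking lemma: 2 * 12 = 24.
A tree on 9 vertices has 8 edges. This graph has 12 edges (4 extra). Not a tree.
Diameter (longest shortest path) = 4.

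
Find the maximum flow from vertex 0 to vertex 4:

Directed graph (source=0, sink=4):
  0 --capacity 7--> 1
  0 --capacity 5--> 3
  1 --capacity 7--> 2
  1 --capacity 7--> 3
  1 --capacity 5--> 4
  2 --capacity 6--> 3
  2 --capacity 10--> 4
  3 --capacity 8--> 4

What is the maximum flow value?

Computing max flow:
  Flow on (0->1): 7/7
  Flow on (0->3): 5/5
  Flow on (1->2): 2/7
  Flow on (1->4): 5/5
  Flow on (2->4): 2/10
  Flow on (3->4): 5/8
Maximum flow = 12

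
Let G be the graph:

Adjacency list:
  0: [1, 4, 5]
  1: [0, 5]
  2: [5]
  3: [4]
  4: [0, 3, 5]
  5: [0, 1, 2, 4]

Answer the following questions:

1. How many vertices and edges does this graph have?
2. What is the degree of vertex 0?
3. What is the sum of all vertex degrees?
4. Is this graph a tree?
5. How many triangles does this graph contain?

Count: 6 vertices, 7 edges.
Vertex 0 has neighbors [1, 4, 5], degree = 3.
Handshaking lemma: 2 * 7 = 14.
A tree on 6 vertices has 5 edges. This graph has 7 edges (2 extra). Not a tree.
Number of triangles = 2.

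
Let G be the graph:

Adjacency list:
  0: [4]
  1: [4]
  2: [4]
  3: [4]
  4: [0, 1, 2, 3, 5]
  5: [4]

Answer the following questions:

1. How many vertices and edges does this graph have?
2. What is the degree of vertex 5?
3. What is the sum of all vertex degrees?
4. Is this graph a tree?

Count: 6 vertices, 5 edges.
Vertex 5 has neighbors [4], degree = 1.
Handshaking lemma: 2 * 5 = 10.
A graph is a tree iff it is connected and has exactly n-1 edges. This graph is connected (all 6 vertices in one component) and has 6-1 = 5 edges. It is a tree.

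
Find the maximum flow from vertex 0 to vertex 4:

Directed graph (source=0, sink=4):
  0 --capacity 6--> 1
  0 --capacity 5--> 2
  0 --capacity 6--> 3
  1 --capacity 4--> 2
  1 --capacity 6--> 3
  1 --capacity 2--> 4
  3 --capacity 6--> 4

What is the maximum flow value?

Computing max flow:
  Flow on (0->1): 2/6
  Flow on (0->3): 6/6
  Flow on (1->4): 2/2
  Flow on (3->4): 6/6
Maximum flow = 8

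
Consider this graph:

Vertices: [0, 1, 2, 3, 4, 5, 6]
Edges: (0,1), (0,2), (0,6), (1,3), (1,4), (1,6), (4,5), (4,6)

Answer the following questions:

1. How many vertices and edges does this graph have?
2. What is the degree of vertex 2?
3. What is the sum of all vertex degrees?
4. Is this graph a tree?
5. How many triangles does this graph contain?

Count: 7 vertices, 8 edges.
Vertex 2 has neighbors [0], degree = 1.
Handshaking lemma: 2 * 8 = 16.
A tree on 7 vertices has 6 edges. This graph has 8 edges (2 extra). Not a tree.
Number of triangles = 2.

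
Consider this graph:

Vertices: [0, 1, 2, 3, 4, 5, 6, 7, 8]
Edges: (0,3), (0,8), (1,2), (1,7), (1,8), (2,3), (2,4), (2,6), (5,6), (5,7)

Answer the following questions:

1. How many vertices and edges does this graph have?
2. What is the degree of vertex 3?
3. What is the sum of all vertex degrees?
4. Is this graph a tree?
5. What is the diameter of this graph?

Count: 9 vertices, 10 edges.
Vertex 3 has neighbors [0, 2], degree = 2.
Handshaking lemma: 2 * 10 = 20.
A tree on 9 vertices has 8 edges. This graph has 10 edges (2 extra). Not a tree.
Diameter (longest shortest path) = 4.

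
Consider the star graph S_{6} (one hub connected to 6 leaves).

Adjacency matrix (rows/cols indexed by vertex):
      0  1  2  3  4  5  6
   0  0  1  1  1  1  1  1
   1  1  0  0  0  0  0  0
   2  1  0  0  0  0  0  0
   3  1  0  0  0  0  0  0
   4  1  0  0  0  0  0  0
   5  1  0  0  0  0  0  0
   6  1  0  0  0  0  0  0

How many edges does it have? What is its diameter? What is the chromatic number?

Star graph S_{6}: the hub connects to all 6 leaves.
Edges = 6.
Diameter = 2 (any leaf to hub is 1, leaf to leaf through hub is 2).
Star graphs are bipartite (hub vs leaves), so chromatic number = 2.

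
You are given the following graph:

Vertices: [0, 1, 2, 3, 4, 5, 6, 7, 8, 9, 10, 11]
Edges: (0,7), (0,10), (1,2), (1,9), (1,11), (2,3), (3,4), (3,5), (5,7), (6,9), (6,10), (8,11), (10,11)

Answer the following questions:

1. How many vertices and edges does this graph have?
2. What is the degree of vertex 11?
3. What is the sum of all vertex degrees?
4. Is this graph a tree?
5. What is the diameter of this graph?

Count: 12 vertices, 13 edges.
Vertex 11 has neighbors [1, 8, 10], degree = 3.
Handshaking lemma: 2 * 13 = 26.
A tree on 12 vertices has 11 edges. This graph has 13 edges (2 extra). Not a tree.
Diameter (longest shortest path) = 5.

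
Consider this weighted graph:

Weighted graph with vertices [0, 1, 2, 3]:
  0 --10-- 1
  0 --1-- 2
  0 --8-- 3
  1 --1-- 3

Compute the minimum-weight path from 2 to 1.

Using Dijkstra's algorithm from vertex 2:
Shortest path: 2 -> 0 -> 3 -> 1
Total weight: 1 + 8 + 1 = 10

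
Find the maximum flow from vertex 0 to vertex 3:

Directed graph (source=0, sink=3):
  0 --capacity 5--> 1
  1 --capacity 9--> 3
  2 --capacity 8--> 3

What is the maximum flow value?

Computing max flow:
  Flow on (0->1): 5/5
  Flow on (1->3): 5/9
Maximum flow = 5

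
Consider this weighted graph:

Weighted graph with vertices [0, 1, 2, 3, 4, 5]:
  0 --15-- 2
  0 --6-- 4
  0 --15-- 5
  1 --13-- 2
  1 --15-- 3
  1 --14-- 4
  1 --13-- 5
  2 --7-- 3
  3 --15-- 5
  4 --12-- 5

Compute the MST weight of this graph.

Applying Kruskal's algorithm (sort edges by weight, add if no cycle):
  Add (0,4) w=6
  Add (2,3) w=7
  Add (4,5) w=12
  Add (1,5) w=13
  Add (1,2) w=13
  Skip (1,4) w=14 (creates cycle)
  Skip (0,5) w=15 (creates cycle)
  Skip (0,2) w=15 (creates cycle)
  Skip (1,3) w=15 (creates cycle)
  Skip (3,5) w=15 (creates cycle)
MST weight = 51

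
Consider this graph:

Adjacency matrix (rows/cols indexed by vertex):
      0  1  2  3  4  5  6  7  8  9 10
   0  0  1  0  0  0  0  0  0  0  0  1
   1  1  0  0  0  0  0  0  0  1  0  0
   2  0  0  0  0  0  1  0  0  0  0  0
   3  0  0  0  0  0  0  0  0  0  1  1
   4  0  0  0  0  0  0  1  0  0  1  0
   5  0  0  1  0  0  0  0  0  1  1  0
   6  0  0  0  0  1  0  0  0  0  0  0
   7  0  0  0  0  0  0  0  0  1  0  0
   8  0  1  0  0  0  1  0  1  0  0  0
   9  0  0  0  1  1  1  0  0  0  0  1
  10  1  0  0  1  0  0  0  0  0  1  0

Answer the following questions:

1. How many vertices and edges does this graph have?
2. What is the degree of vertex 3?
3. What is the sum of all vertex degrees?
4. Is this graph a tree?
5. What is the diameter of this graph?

Count: 11 vertices, 12 edges.
Vertex 3 has neighbors [9, 10], degree = 2.
Handshaking lemma: 2 * 12 = 24.
A tree on 11 vertices has 10 edges. This graph has 12 edges (2 extra). Not a tree.
Diameter (longest shortest path) = 5.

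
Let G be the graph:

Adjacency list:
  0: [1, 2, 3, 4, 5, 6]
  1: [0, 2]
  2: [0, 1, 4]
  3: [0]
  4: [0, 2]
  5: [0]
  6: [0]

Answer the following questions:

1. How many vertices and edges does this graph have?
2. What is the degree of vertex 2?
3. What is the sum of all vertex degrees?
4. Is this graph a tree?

Count: 7 vertices, 8 edges.
Vertex 2 has neighbors [0, 1, 4], degree = 3.
Handshaking lemma: 2 * 8 = 16.
A tree on 7 vertices has 6 edges. This graph has 8 edges (2 extra). Not a tree.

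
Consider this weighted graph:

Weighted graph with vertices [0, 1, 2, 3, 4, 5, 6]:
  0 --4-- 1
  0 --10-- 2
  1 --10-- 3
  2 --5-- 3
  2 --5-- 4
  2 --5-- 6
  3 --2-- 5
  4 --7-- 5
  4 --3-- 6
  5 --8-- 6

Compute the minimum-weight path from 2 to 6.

Using Dijkstra's algorithm from vertex 2:
Shortest path: 2 -> 6
Total weight: 5 = 5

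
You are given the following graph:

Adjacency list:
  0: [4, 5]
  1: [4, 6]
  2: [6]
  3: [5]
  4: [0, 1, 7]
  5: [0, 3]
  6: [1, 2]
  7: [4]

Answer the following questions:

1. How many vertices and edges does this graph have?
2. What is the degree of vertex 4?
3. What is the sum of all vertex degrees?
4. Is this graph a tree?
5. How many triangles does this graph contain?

Count: 8 vertices, 7 edges.
Vertex 4 has neighbors [0, 1, 7], degree = 3.
Handshaking lemma: 2 * 7 = 14.
A graph is a tree iff it is connected and has exactly n-1 edges. This graph is connected (all 8 vertices in one component) and has 8-1 = 7 edges. It is a tree.
Number of triangles = 0.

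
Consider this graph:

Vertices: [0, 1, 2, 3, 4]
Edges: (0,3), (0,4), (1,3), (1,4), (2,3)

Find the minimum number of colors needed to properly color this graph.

The graph has a maximum clique of size 2 (lower bound on chromatic number).
A valid 2-coloring: {0: 1, 1: 1, 2: 1, 3: 0, 4: 0}.
Chromatic number = 2.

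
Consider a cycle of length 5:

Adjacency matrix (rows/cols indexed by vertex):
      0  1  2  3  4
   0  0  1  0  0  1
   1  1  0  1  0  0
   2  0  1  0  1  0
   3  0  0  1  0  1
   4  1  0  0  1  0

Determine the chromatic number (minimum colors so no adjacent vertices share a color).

This is an odd cycle (C_5). Odd cycles are not bipartite (any 2-coloring forces two adjacent vertices to match), and 3 colors suffice.
Chromatic number = 3.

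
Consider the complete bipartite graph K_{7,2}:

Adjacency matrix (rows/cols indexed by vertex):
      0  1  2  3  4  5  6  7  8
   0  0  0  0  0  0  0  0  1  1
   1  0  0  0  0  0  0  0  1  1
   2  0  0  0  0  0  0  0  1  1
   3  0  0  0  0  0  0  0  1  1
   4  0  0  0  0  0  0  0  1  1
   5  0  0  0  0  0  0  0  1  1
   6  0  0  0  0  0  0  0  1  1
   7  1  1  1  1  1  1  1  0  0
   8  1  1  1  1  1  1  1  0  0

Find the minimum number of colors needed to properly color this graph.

K_{7,2} is bipartite: vertices split into two independent sets of size 7 and 2.
Color one set 0, the other 1. No adjacent vertices share a color.
Chromatic number = 2.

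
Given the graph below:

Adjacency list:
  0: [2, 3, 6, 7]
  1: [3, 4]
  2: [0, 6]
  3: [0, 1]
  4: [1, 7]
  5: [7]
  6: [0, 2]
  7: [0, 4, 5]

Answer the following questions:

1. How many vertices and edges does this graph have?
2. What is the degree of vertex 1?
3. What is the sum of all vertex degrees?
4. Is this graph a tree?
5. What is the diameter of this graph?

Count: 8 vertices, 9 edges.
Vertex 1 has neighbors [3, 4], degree = 2.
Handshaking lemma: 2 * 9 = 18.
A tree on 8 vertices has 7 edges. This graph has 9 edges (2 extra). Not a tree.
Diameter (longest shortest path) = 3.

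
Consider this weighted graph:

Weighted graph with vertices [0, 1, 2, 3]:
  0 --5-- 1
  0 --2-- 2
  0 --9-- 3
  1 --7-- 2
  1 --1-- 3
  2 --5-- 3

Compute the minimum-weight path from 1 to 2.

Using Dijkstra's algorithm from vertex 1:
Shortest path: 1 -> 3 -> 2
Total weight: 1 + 5 = 6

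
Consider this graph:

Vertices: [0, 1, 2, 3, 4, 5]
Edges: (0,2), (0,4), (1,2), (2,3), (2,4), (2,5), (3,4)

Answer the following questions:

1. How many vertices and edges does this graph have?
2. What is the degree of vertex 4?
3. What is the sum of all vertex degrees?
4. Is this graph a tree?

Count: 6 vertices, 7 edges.
Vertex 4 has neighbors [0, 2, 3], degree = 3.
Handshaking lemma: 2 * 7 = 14.
A tree on 6 vertices has 5 edges. This graph has 7 edges (2 extra). Not a tree.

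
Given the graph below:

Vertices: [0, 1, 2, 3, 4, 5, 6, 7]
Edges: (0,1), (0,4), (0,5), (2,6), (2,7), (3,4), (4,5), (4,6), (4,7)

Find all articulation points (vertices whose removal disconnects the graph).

An articulation point is a vertex whose removal disconnects the graph.
Articulation points: [0, 4]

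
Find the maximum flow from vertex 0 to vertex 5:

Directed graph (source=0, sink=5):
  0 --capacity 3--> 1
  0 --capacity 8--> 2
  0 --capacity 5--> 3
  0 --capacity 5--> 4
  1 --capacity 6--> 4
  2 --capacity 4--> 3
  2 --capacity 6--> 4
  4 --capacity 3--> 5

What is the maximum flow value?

Computing max flow:
  Flow on (0->2): 3/8
  Flow on (2->4): 3/6
  Flow on (4->5): 3/3
Maximum flow = 3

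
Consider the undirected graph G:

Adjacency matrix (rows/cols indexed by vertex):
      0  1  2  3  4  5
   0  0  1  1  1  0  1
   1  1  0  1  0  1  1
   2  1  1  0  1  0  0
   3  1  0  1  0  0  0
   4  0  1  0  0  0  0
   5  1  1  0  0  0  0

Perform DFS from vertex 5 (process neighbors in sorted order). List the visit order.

DFS from vertex 5 (neighbors processed in ascending order):
Visit order: 5, 0, 1, 2, 3, 4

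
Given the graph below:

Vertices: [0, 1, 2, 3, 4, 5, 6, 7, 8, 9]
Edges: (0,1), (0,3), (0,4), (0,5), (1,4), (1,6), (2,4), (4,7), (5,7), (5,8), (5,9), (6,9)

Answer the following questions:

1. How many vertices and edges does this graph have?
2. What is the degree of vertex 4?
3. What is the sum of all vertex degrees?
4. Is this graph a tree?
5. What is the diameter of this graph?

Count: 10 vertices, 12 edges.
Vertex 4 has neighbors [0, 1, 2, 7], degree = 4.
Handshaking lemma: 2 * 12 = 24.
A tree on 10 vertices has 9 edges. This graph has 12 edges (3 extra). Not a tree.
Diameter (longest shortest path) = 4.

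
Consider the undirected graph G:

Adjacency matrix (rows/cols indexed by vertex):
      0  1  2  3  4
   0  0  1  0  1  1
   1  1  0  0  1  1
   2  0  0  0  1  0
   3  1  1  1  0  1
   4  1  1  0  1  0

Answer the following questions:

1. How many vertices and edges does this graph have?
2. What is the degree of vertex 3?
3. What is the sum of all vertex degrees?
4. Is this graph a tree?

Count: 5 vertices, 7 edges.
Vertex 3 has neighbors [0, 1, 2, 4], degree = 4.
Handshaking lemma: 2 * 7 = 14.
A tree on 5 vertices has 4 edges. This graph has 7 edges (3 extra). Not a tree.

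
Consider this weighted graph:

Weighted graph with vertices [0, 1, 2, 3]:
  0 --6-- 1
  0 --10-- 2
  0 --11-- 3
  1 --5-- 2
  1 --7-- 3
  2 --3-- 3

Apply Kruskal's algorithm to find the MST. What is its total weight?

Applying Kruskal's algorithm (sort edges by weight, add if no cycle):
  Add (2,3) w=3
  Add (1,2) w=5
  Add (0,1) w=6
  Skip (1,3) w=7 (creates cycle)
  Skip (0,2) w=10 (creates cycle)
  Skip (0,3) w=11 (creates cycle)
MST weight = 14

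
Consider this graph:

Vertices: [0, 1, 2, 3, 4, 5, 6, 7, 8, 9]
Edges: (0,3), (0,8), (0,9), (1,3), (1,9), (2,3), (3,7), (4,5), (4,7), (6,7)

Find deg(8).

Vertex 8 has neighbors [0], so deg(8) = 1.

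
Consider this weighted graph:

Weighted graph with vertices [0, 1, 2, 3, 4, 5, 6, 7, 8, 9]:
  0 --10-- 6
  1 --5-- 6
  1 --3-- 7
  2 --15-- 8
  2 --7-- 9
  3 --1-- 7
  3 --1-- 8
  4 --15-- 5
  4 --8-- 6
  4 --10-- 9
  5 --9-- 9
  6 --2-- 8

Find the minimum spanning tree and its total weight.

Applying Kruskal's algorithm (sort edges by weight, add if no cycle):
  Add (3,8) w=1
  Add (3,7) w=1
  Add (6,8) w=2
  Add (1,7) w=3
  Skip (1,6) w=5 (creates cycle)
  Add (2,9) w=7
  Add (4,6) w=8
  Add (5,9) w=9
  Add (0,6) w=10
  Add (4,9) w=10
  Skip (2,8) w=15 (creates cycle)
  Skip (4,5) w=15 (creates cycle)
MST weight = 51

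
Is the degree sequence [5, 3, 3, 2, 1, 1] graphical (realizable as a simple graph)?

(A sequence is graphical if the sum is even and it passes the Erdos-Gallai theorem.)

Sum of degrees = 15. Sum is odd, so the sequence is NOT graphical.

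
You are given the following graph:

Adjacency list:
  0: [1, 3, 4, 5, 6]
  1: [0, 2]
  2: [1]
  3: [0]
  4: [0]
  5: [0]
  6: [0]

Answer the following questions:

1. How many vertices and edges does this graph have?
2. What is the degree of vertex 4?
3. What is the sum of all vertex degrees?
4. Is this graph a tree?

Count: 7 vertices, 6 edges.
Vertex 4 has neighbors [0], degree = 1.
Handshaking lemma: 2 * 6 = 12.
A graph is a tree iff it is connected and has exactly n-1 edges. This graph is connected (all 7 vertices in one component) and has 7-1 = 6 edges. It is a tree.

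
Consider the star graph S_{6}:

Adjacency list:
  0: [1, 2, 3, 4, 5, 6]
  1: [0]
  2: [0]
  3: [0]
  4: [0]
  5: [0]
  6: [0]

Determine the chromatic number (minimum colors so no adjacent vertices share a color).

S_{6} has one hub adjacent to 6 leaves; leaves are pairwise non-adjacent.
Color the hub 0 and every leaf 1.
Chromatic number = 2.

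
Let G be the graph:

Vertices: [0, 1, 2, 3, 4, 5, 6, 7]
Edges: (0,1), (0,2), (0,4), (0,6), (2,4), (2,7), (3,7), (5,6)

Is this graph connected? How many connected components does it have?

Checking connectivity: the graph has 1 connected component(s).
All vertices are reachable from each other. The graph IS connected.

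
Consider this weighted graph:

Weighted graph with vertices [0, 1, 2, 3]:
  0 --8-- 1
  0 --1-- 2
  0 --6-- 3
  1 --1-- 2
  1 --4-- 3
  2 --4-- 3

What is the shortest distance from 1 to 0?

Using Dijkstra's algorithm from vertex 1:
Shortest path: 1 -> 2 -> 0
Total weight: 1 + 1 = 2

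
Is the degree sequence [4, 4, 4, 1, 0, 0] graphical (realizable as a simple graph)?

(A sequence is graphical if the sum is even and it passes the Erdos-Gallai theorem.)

Sum of degrees = 13. Sum is odd, so the sequence is NOT graphical.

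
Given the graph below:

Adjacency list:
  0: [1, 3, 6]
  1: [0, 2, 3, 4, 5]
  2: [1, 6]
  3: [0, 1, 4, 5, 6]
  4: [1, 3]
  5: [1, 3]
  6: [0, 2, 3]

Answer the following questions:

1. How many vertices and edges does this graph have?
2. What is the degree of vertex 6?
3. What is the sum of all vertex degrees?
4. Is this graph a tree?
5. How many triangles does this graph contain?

Count: 7 vertices, 11 edges.
Vertex 6 has neighbors [0, 2, 3], degree = 3.
Handshaking lemma: 2 * 11 = 22.
A tree on 7 vertices has 6 edges. This graph has 11 edges (5 extra). Not a tree.
Number of triangles = 4.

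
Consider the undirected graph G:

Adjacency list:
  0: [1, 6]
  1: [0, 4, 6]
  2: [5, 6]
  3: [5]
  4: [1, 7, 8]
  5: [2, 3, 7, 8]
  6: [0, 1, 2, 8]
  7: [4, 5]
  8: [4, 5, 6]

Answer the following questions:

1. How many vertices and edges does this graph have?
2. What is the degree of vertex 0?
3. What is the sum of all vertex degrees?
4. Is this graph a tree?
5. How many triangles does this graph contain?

Count: 9 vertices, 12 edges.
Vertex 0 has neighbors [1, 6], degree = 2.
Handshaking lemma: 2 * 12 = 24.
A tree on 9 vertices has 8 edges. This graph has 12 edges (4 extra). Not a tree.
Number of triangles = 1.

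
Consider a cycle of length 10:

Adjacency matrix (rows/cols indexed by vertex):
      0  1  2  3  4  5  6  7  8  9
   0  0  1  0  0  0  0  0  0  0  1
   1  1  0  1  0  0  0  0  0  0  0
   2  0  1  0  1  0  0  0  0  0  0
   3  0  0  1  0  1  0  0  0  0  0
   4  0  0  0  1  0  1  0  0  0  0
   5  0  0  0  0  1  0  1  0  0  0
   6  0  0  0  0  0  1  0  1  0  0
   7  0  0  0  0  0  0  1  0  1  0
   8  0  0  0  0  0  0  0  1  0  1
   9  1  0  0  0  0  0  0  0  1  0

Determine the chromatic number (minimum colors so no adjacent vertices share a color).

This is an even cycle (C_10). Even cycles are bipartite.
Chromatic number = 2.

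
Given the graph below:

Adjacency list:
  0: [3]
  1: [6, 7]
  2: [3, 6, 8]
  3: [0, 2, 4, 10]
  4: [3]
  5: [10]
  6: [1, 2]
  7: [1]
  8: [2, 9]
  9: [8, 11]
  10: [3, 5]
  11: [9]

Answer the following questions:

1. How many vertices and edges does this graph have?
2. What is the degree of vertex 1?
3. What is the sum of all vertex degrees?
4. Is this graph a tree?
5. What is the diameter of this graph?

Count: 12 vertices, 11 edges.
Vertex 1 has neighbors [6, 7], degree = 2.
Handshaking lemma: 2 * 11 = 22.
A graph is a tree iff it is connected and has exactly n-1 edges. This graph is connected (all 12 vertices in one component) and has 12-1 = 11 edges. It is a tree.
Diameter (longest shortest path) = 6.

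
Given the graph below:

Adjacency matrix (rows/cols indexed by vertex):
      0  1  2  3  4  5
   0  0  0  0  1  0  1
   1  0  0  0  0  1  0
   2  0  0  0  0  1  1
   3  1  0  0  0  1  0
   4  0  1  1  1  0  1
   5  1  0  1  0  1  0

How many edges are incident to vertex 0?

Vertex 0 has neighbors [3, 5], so deg(0) = 2.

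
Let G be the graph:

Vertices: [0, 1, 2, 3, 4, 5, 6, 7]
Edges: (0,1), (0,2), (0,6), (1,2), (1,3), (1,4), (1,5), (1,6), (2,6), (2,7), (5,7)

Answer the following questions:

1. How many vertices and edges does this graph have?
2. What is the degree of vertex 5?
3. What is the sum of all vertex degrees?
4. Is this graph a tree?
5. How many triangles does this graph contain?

Count: 8 vertices, 11 edges.
Vertex 5 has neighbors [1, 7], degree = 2.
Handshaking lemma: 2 * 11 = 22.
A tree on 8 vertices has 7 edges. This graph has 11 edges (4 extra). Not a tree.
Number of triangles = 4.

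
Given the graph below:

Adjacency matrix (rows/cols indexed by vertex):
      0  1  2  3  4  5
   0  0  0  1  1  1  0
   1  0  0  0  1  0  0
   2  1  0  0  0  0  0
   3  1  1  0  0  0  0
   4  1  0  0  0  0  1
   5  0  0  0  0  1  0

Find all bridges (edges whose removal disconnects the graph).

A bridge is an edge whose removal increases the number of connected components.
Bridges found: (0,2), (0,3), (0,4), (1,3), (4,5)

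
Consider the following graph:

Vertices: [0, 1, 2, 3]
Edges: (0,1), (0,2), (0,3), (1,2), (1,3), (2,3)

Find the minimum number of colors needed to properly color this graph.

The graph has a maximum clique of size 4 (lower bound on chromatic number).
A valid 4-coloring: {0: 0, 1: 1, 2: 2, 3: 3}.
Chromatic number = 4.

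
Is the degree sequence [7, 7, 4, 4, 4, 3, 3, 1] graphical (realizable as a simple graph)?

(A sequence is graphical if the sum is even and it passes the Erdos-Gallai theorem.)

Sum of degrees = 33. Sum is odd, so the sequence is NOT graphical.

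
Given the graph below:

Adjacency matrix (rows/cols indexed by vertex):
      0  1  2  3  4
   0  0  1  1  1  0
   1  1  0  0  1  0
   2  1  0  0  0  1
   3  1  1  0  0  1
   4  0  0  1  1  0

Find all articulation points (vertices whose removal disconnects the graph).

No articulation points. The graph is biconnected.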